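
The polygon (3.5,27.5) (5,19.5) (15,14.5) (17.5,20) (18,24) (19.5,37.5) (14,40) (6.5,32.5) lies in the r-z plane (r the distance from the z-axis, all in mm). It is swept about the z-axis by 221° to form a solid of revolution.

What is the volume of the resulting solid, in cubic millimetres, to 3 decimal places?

Volume = 12598.185 mm³

Profile (r,z), 8 vertices: (3.5,27.5) (5,19.5) (15,14.5) (17.5,20) (18,24) (19.5,37.5) (14,40) (6.5,32.5)
edge 0: (3.5,27.5)→(5,19.5)  cross = 3.5·19.5 − 5·27.5 = -69.2500; (r_i+r_j)·cross = 8.5·-69.2500 = -588.6250
edge 1: (5,19.5)→(15,14.5)  cross = 5·14.5 − 15·19.5 = -220.0000; (r_i+r_j)·cross = 20·-220.0000 = -4400.0000
edge 2: (15,14.5)→(17.5,20)  cross = 15·20 − 17.5·14.5 = 46.2500; (r_i+r_j)·cross = 32.5·46.2500 = 1503.1250
edge 3: (17.5,20)→(18,24)  cross = 17.5·24 − 18·20 = 60.0000; (r_i+r_j)·cross = 35.5·60.0000 = 2130.0000
edge 4: (18,24)→(19.5,37.5)  cross = 18·37.5 − 19.5·24 = 207.0000; (r_i+r_j)·cross = 37.5·207.0000 = 7762.5000
edge 5: (19.5,37.5)→(14,40)  cross = 19.5·40 − 14·37.5 = 255.0000; (r_i+r_j)·cross = 33.5·255.0000 = 8542.5000
edge 6: (14,40)→(6.5,32.5)  cross = 14·32.5 − 6.5·40 = 195.0000; (r_i+r_j)·cross = 20.5·195.0000 = 3997.5000
edge 7: (6.5,32.5)→(3.5,27.5)  cross = 6.5·27.5 − 3.5·32.5 = 65.0000; (r_i+r_j)·cross = 10·65.0000 = 650.0000
Σcross = 539.0000 → A = |Σcross|/2 = 269.5000 mm²
Σ(r_i+r_j)·cross = 19597.0000 → first moment M = |Σ|/6 = 3266.1667
R_c = M/A = 3266.1667/269.5000 = 12.1194 mm
θ = 221° = 3.857178 rad
V = θ·R_c·A = 3.857178·12.1194·269.5000 = 12598.185 mm³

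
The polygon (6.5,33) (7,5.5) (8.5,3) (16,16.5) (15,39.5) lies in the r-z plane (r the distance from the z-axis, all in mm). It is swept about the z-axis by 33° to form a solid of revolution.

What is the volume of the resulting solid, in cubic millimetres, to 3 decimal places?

Volume = 1561.520 mm³

Profile (r,z), 5 vertices: (6.5,33) (7,5.5) (8.5,3) (16,16.5) (15,39.5)
edge 0: (6.5,33)→(7,5.5)  cross = 6.5·5.5 − 7·33 = -195.2500; (r_i+r_j)·cross = 13.5·-195.2500 = -2635.8750
edge 1: (7,5.5)→(8.5,3)  cross = 7·3 − 8.5·5.5 = -25.7500; (r_i+r_j)·cross = 15.5·-25.7500 = -399.1250
edge 2: (8.5,3)→(16,16.5)  cross = 8.5·16.5 − 16·3 = 92.2500; (r_i+r_j)·cross = 24.5·92.2500 = 2260.1250
edge 3: (16,16.5)→(15,39.5)  cross = 16·39.5 − 15·16.5 = 384.5000; (r_i+r_j)·cross = 31·384.5000 = 11919.5000
edge 4: (15,39.5)→(6.5,33)  cross = 15·33 − 6.5·39.5 = 238.2500; (r_i+r_j)·cross = 21.5·238.2500 = 5122.3750
Σcross = 494.0000 → A = |Σcross|/2 = 247.0000 mm²
Σ(r_i+r_j)·cross = 16267.0000 → first moment M = |Σ|/6 = 2711.1667
R_c = M/A = 2711.1667/247.0000 = 10.9764 mm
θ = 33° = 0.575959 rad
V = θ·R_c·A = 0.575959·10.9764·247.0000 = 1561.520 mm³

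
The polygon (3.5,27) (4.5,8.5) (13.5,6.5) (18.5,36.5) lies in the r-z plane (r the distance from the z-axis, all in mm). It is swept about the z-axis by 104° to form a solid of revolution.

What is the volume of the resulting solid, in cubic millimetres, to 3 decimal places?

Profile (r,z), 4 vertices: (3.5,27) (4.5,8.5) (13.5,6.5) (18.5,36.5)
edge 0: (3.5,27)→(4.5,8.5)  cross = 3.5·8.5 − 4.5·27 = -91.7500; (r_i+r_j)·cross = 8·-91.7500 = -734.0000
edge 1: (4.5,8.5)→(13.5,6.5)  cross = 4.5·6.5 − 13.5·8.5 = -85.5000; (r_i+r_j)·cross = 18·-85.5000 = -1539.0000
edge 2: (13.5,6.5)→(18.5,36.5)  cross = 13.5·36.5 − 18.5·6.5 = 372.5000; (r_i+r_j)·cross = 32·372.5000 = 11920.0000
edge 3: (18.5,36.5)→(3.5,27)  cross = 18.5·27 − 3.5·36.5 = 371.7500; (r_i+r_j)·cross = 22·371.7500 = 8178.5000
Σcross = 567.0000 → A = |Σcross|/2 = 283.5000 mm²
Σ(r_i+r_j)·cross = 17825.5000 → first moment M = |Σ|/6 = 2970.9167
R_c = M/A = 2970.9167/283.5000 = 10.4794 mm
θ = 104° = 1.815142 rad
V = θ·R_c·A = 1.815142·10.4794·283.5000 = 5392.637 mm³

Volume = 5392.637 mm³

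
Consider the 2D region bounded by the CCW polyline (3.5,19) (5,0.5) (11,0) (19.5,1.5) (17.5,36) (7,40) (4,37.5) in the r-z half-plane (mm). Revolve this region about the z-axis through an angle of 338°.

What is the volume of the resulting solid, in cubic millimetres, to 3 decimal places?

Volume = 35704.494 mm³

Profile (r,z), 7 vertices: (3.5,19) (5,0.5) (11,0) (19.5,1.5) (17.5,36) (7,40) (4,37.5)
edge 0: (3.5,19)→(5,0.5)  cross = 3.5·0.5 − 5·19 = -93.2500; (r_i+r_j)·cross = 8.5·-93.2500 = -792.6250
edge 1: (5,0.5)→(11,0)  cross = 5·0 − 11·0.5 = -5.5000; (r_i+r_j)·cross = 16·-5.5000 = -88.0000
edge 2: (11,0)→(19.5,1.5)  cross = 11·1.5 − 19.5·0 = 16.5000; (r_i+r_j)·cross = 30.5·16.5000 = 503.2500
edge 3: (19.5,1.5)→(17.5,36)  cross = 19.5·36 − 17.5·1.5 = 675.7500; (r_i+r_j)·cross = 37·675.7500 = 25002.7500
edge 4: (17.5,36)→(7,40)  cross = 17.5·40 − 7·36 = 448.0000; (r_i+r_j)·cross = 24.5·448.0000 = 10976.0000
edge 5: (7,40)→(4,37.5)  cross = 7·37.5 − 4·40 = 102.5000; (r_i+r_j)·cross = 11·102.5000 = 1127.5000
edge 6: (4,37.5)→(3.5,19)  cross = 4·19 − 3.5·37.5 = -55.2500; (r_i+r_j)·cross = 7.5·-55.2500 = -414.3750
Σcross = 1088.7500 → A = |Σcross|/2 = 544.3750 mm²
Σ(r_i+r_j)·cross = 36314.5000 → first moment M = |Σ|/6 = 6052.4167
R_c = M/A = 6052.4167/544.3750 = 11.1181 mm
θ = 338° = 5.899213 rad
V = θ·R_c·A = 5.899213·11.1181·544.3750 = 35704.494 mm³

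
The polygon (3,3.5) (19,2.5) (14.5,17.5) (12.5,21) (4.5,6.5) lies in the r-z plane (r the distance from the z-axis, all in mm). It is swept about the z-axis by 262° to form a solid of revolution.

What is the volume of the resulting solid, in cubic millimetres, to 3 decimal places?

Volume = 8145.805 mm³

Profile (r,z), 5 vertices: (3,3.5) (19,2.5) (14.5,17.5) (12.5,21) (4.5,6.5)
edge 0: (3,3.5)→(19,2.5)  cross = 3·2.5 − 19·3.5 = -59.0000; (r_i+r_j)·cross = 22·-59.0000 = -1298.0000
edge 1: (19,2.5)→(14.5,17.5)  cross = 19·17.5 − 14.5·2.5 = 296.2500; (r_i+r_j)·cross = 33.5·296.2500 = 9924.3750
edge 2: (14.5,17.5)→(12.5,21)  cross = 14.5·21 − 12.5·17.5 = 85.7500; (r_i+r_j)·cross = 27·85.7500 = 2315.2500
edge 3: (12.5,21)→(4.5,6.5)  cross = 12.5·6.5 − 4.5·21 = -13.2500; (r_i+r_j)·cross = 17·-13.2500 = -225.2500
edge 4: (4.5,6.5)→(3,3.5)  cross = 4.5·3.5 − 3·6.5 = -3.7500; (r_i+r_j)·cross = 7.5·-3.7500 = -28.1250
Σcross = 306.0000 → A = |Σcross|/2 = 153.0000 mm²
Σ(r_i+r_j)·cross = 10688.2500 → first moment M = |Σ|/6 = 1781.3750
R_c = M/A = 1781.3750/153.0000 = 11.6430 mm
θ = 262° = 4.572763 rad
V = θ·R_c·A = 4.572763·11.6430·153.0000 = 8145.805 mm³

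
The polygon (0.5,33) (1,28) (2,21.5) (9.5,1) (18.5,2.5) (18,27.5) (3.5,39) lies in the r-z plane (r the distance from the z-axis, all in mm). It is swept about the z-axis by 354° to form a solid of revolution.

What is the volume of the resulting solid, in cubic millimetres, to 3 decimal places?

Volume = 28857.167 mm³

Profile (r,z), 7 vertices: (0.5,33) (1,28) (2,21.5) (9.5,1) (18.5,2.5) (18,27.5) (3.5,39)
edge 0: (0.5,33)→(1,28)  cross = 0.5·28 − 1·33 = -19.0000; (r_i+r_j)·cross = 1.5·-19.0000 = -28.5000
edge 1: (1,28)→(2,21.5)  cross = 1·21.5 − 2·28 = -34.5000; (r_i+r_j)·cross = 3·-34.5000 = -103.5000
edge 2: (2,21.5)→(9.5,1)  cross = 2·1 − 9.5·21.5 = -202.2500; (r_i+r_j)·cross = 11.5·-202.2500 = -2325.8750
edge 3: (9.5,1)→(18.5,2.5)  cross = 9.5·2.5 − 18.5·1 = 5.2500; (r_i+r_j)·cross = 28·5.2500 = 147.0000
edge 4: (18.5,2.5)→(18,27.5)  cross = 18.5·27.5 − 18·2.5 = 463.7500; (r_i+r_j)·cross = 36.5·463.7500 = 16926.8750
edge 5: (18,27.5)→(3.5,39)  cross = 18·39 − 3.5·27.5 = 605.7500; (r_i+r_j)·cross = 21.5·605.7500 = 13023.6250
edge 6: (3.5,39)→(0.5,33)  cross = 3.5·33 − 0.5·39 = 96.0000; (r_i+r_j)·cross = 4·96.0000 = 384.0000
Σcross = 915.0000 → A = |Σcross|/2 = 457.5000 mm²
Σ(r_i+r_j)·cross = 28023.6250 → first moment M = |Σ|/6 = 4670.6042
R_c = M/A = 4670.6042/457.5000 = 10.2090 mm
θ = 354° = 6.178466 rad
V = θ·R_c·A = 6.178466·10.2090·457.5000 = 28857.167 mm³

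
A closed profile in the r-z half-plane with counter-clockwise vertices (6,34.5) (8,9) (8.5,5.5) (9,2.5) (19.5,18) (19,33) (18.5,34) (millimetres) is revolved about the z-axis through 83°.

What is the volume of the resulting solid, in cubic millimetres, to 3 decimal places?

Volume = 5472.687 mm³

Profile (r,z), 7 vertices: (6,34.5) (8,9) (8.5,5.5) (9,2.5) (19.5,18) (19,33) (18.5,34)
edge 0: (6,34.5)→(8,9)  cross = 6·9 − 8·34.5 = -222.0000; (r_i+r_j)·cross = 14·-222.0000 = -3108.0000
edge 1: (8,9)→(8.5,5.5)  cross = 8·5.5 − 8.5·9 = -32.5000; (r_i+r_j)·cross = 16.5·-32.5000 = -536.2500
edge 2: (8.5,5.5)→(9,2.5)  cross = 8.5·2.5 − 9·5.5 = -28.2500; (r_i+r_j)·cross = 17.5·-28.2500 = -494.3750
edge 3: (9,2.5)→(19.5,18)  cross = 9·18 − 19.5·2.5 = 113.2500; (r_i+r_j)·cross = 28.5·113.2500 = 3227.6250
edge 4: (19.5,18)→(19,33)  cross = 19.5·33 − 19·18 = 301.5000; (r_i+r_j)·cross = 38.5·301.5000 = 11607.7500
edge 5: (19,33)→(18.5,34)  cross = 19·34 − 18.5·33 = 35.5000; (r_i+r_j)·cross = 37.5·35.5000 = 1331.2500
edge 6: (18.5,34)→(6,34.5)  cross = 18.5·34.5 − 6·34 = 434.2500; (r_i+r_j)·cross = 24.5·434.2500 = 10639.1250
Σcross = 601.7500 → A = |Σcross|/2 = 300.8750 mm²
Σ(r_i+r_j)·cross = 22667.1250 → first moment M = |Σ|/6 = 3777.8542
R_c = M/A = 3777.8542/300.8750 = 12.5562 mm
θ = 83° = 1.448623 rad
V = θ·R_c·A = 1.448623·12.5562·300.8750 = 5472.687 mm³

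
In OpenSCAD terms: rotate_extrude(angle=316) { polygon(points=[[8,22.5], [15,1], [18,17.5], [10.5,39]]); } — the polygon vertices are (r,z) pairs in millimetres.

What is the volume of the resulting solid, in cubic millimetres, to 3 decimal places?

Profile (r,z), 4 vertices: (8,22.5) (15,1) (18,17.5) (10.5,39)
edge 0: (8,22.5)→(15,1)  cross = 8·1 − 15·22.5 = -329.5000; (r_i+r_j)·cross = 23·-329.5000 = -7578.5000
edge 1: (15,1)→(18,17.5)  cross = 15·17.5 − 18·1 = 244.5000; (r_i+r_j)·cross = 33·244.5000 = 8068.5000
edge 2: (18,17.5)→(10.5,39)  cross = 18·39 − 10.5·17.5 = 518.2500; (r_i+r_j)·cross = 28.5·518.2500 = 14770.1250
edge 3: (10.5,39)→(8,22.5)  cross = 10.5·22.5 − 8·39 = -75.7500; (r_i+r_j)·cross = 18.5·-75.7500 = -1401.3750
Σcross = 357.5000 → A = |Σcross|/2 = 178.7500 mm²
Σ(r_i+r_j)·cross = 13858.7500 → first moment M = |Σ|/6 = 2309.7917
R_c = M/A = 2309.7917/178.7500 = 12.9219 mm
θ = 316° = 5.515240 rad
V = θ·R_c·A = 5.515240·12.9219·178.7500 = 12739.056 mm³

Volume = 12739.056 mm³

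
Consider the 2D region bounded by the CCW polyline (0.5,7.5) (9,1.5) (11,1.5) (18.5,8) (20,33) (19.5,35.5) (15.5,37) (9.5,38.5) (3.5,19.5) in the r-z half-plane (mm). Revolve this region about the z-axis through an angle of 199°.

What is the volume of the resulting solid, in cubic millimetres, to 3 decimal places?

Profile (r,z), 9 vertices: (0.5,7.5) (9,1.5) (11,1.5) (18.5,8) (20,33) (19.5,35.5) (15.5,37) (9.5,38.5) (3.5,19.5)
edge 0: (0.5,7.5)→(9,1.5)  cross = 0.5·1.5 − 9·7.5 = -66.7500; (r_i+r_j)·cross = 9.5·-66.7500 = -634.1250
edge 1: (9,1.5)→(11,1.5)  cross = 9·1.5 − 11·1.5 = -3.0000; (r_i+r_j)·cross = 20·-3.0000 = -60.0000
edge 2: (11,1.5)→(18.5,8)  cross = 11·8 − 18.5·1.5 = 60.2500; (r_i+r_j)·cross = 29.5·60.2500 = 1777.3750
edge 3: (18.5,8)→(20,33)  cross = 18.5·33 − 20·8 = 450.5000; (r_i+r_j)·cross = 38.5·450.5000 = 17344.2500
edge 4: (20,33)→(19.5,35.5)  cross = 20·35.5 − 19.5·33 = 66.5000; (r_i+r_j)·cross = 39.5·66.5000 = 2626.7500
edge 5: (19.5,35.5)→(15.5,37)  cross = 19.5·37 − 15.5·35.5 = 171.2500; (r_i+r_j)·cross = 35·171.2500 = 5993.7500
edge 6: (15.5,37)→(9.5,38.5)  cross = 15.5·38.5 − 9.5·37 = 245.2500; (r_i+r_j)·cross = 25·245.2500 = 6131.2500
edge 7: (9.5,38.5)→(3.5,19.5)  cross = 9.5·19.5 − 3.5·38.5 = 50.5000; (r_i+r_j)·cross = 13·50.5000 = 656.5000
edge 8: (3.5,19.5)→(0.5,7.5)  cross = 3.5·7.5 − 0.5·19.5 = 16.5000; (r_i+r_j)·cross = 4·16.5000 = 66.0000
Σcross = 991.0000 → A = |Σcross|/2 = 495.5000 mm²
Σ(r_i+r_j)·cross = 33901.7500 → first moment M = |Σ|/6 = 5650.2917
R_c = M/A = 5650.2917/495.5000 = 11.4032 mm
θ = 199° = 3.473205 rad
V = θ·R_c·A = 3.473205·11.4032·495.5000 = 19624.622 mm³

Volume = 19624.622 mm³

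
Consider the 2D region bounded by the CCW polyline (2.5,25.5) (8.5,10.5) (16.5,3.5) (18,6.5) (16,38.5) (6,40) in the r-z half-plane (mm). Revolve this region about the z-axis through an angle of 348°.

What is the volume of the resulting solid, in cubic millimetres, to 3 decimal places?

Profile (r,z), 6 vertices: (2.5,25.5) (8.5,10.5) (16.5,3.5) (18,6.5) (16,38.5) (6,40)
edge 0: (2.5,25.5)→(8.5,10.5)  cross = 2.5·10.5 − 8.5·25.5 = -190.5000; (r_i+r_j)·cross = 11·-190.5000 = -2095.5000
edge 1: (8.5,10.5)→(16.5,3.5)  cross = 8.5·3.5 − 16.5·10.5 = -143.5000; (r_i+r_j)·cross = 25·-143.5000 = -3587.5000
edge 2: (16.5,3.5)→(18,6.5)  cross = 16.5·6.5 − 18·3.5 = 44.2500; (r_i+r_j)·cross = 34.5·44.2500 = 1526.6250
edge 3: (18,6.5)→(16,38.5)  cross = 18·38.5 − 16·6.5 = 589.0000; (r_i+r_j)·cross = 34·589.0000 = 20026.0000
edge 4: (16,38.5)→(6,40)  cross = 16·40 − 6·38.5 = 409.0000; (r_i+r_j)·cross = 22·409.0000 = 8998.0000
edge 5: (6,40)→(2.5,25.5)  cross = 6·25.5 − 2.5·40 = 53.0000; (r_i+r_j)·cross = 8.5·53.0000 = 450.5000
Σcross = 761.2500 → A = |Σcross|/2 = 380.6250 mm²
Σ(r_i+r_j)·cross = 25318.1250 → first moment M = |Σ|/6 = 4219.6875
R_c = M/A = 4219.6875/380.6250 = 11.0862 mm
θ = 348° = 6.073746 rad
V = θ·R_c·A = 6.073746·11.0862·380.6250 = 25629.309 mm³

Volume = 25629.309 mm³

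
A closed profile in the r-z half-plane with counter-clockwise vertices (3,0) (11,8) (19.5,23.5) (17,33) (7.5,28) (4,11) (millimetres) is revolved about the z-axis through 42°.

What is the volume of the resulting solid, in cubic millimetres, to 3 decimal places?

Volume = 2125.353 mm³

Profile (r,z), 6 vertices: (3,0) (11,8) (19.5,23.5) (17,33) (7.5,28) (4,11)
edge 0: (3,0)→(11,8)  cross = 3·8 − 11·0 = 24.0000; (r_i+r_j)·cross = 14·24.0000 = 336.0000
edge 1: (11,8)→(19.5,23.5)  cross = 11·23.5 − 19.5·8 = 102.5000; (r_i+r_j)·cross = 30.5·102.5000 = 3126.2500
edge 2: (19.5,23.5)→(17,33)  cross = 19.5·33 − 17·23.5 = 244.0000; (r_i+r_j)·cross = 36.5·244.0000 = 8906.0000
edge 3: (17,33)→(7.5,28)  cross = 17·28 − 7.5·33 = 228.5000; (r_i+r_j)·cross = 24.5·228.5000 = 5598.2500
edge 4: (7.5,28)→(4,11)  cross = 7.5·11 − 4·28 = -29.5000; (r_i+r_j)·cross = 11.5·-29.5000 = -339.2500
edge 5: (4,11)→(3,0)  cross = 4·0 − 3·11 = -33.0000; (r_i+r_j)·cross = 7·-33.0000 = -231.0000
Σcross = 536.5000 → A = |Σcross|/2 = 268.2500 mm²
Σ(r_i+r_j)·cross = 17396.2500 → first moment M = |Σ|/6 = 2899.3750
R_c = M/A = 2899.3750/268.2500 = 10.8085 mm
θ = 42° = 0.733038 rad
V = θ·R_c·A = 0.733038·10.8085·268.2500 = 2125.353 mm³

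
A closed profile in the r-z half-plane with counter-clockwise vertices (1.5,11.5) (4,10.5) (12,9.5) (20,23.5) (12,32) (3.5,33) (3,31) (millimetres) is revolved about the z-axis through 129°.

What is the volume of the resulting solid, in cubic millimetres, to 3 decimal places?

Profile (r,z), 7 vertices: (1.5,11.5) (4,10.5) (12,9.5) (20,23.5) (12,32) (3.5,33) (3,31)
edge 0: (1.5,11.5)→(4,10.5)  cross = 1.5·10.5 − 4·11.5 = -30.2500; (r_i+r_j)·cross = 5.5·-30.2500 = -166.3750
edge 1: (4,10.5)→(12,9.5)  cross = 4·9.5 − 12·10.5 = -88.0000; (r_i+r_j)·cross = 16·-88.0000 = -1408.0000
edge 2: (12,9.5)→(20,23.5)  cross = 12·23.5 − 20·9.5 = 92.0000; (r_i+r_j)·cross = 32·92.0000 = 2944.0000
edge 3: (20,23.5)→(12,32)  cross = 20·32 − 12·23.5 = 358.0000; (r_i+r_j)·cross = 32·358.0000 = 11456.0000
edge 4: (12,32)→(3.5,33)  cross = 12·33 − 3.5·32 = 284.0000; (r_i+r_j)·cross = 15.5·284.0000 = 4402.0000
edge 5: (3.5,33)→(3,31)  cross = 3.5·31 − 3·33 = 9.5000; (r_i+r_j)·cross = 6.5·9.5000 = 61.7500
edge 6: (3,31)→(1.5,11.5)  cross = 3·11.5 − 1.5·31 = -12.0000; (r_i+r_j)·cross = 4.5·-12.0000 = -54.0000
Σcross = 613.2500 → A = |Σcross|/2 = 306.6250 mm²
Σ(r_i+r_j)·cross = 17235.3750 → first moment M = |Σ|/6 = 2872.5625
R_c = M/A = 2872.5625/306.6250 = 9.3683 mm
θ = 129° = 2.251475 rad
V = θ·R_c·A = 2.251475·9.3683·306.6250 = 6467.502 mm³

Volume = 6467.502 mm³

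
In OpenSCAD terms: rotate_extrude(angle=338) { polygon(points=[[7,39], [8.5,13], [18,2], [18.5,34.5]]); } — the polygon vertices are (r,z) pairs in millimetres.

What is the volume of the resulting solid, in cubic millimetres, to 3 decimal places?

Profile (r,z), 4 vertices: (7,39) (8.5,13) (18,2) (18.5,34.5)
edge 0: (7,39)→(8.5,13)  cross = 7·13 − 8.5·39 = -240.5000; (r_i+r_j)·cross = 15.5·-240.5000 = -3727.7500
edge 1: (8.5,13)→(18,2)  cross = 8.5·2 − 18·13 = -217.0000; (r_i+r_j)·cross = 26.5·-217.0000 = -5750.5000
edge 2: (18,2)→(18.5,34.5)  cross = 18·34.5 − 18.5·2 = 584.0000; (r_i+r_j)·cross = 36.5·584.0000 = 21316.0000
edge 3: (18.5,34.5)→(7,39)  cross = 18.5·39 − 7·34.5 = 480.0000; (r_i+r_j)·cross = 25.5·480.0000 = 12240.0000
Σcross = 606.5000 → A = |Σcross|/2 = 303.2500 mm²
Σ(r_i+r_j)·cross = 24077.7500 → first moment M = |Σ|/6 = 4012.9583
R_c = M/A = 4012.9583/303.2500 = 13.2332 mm
θ = 338° = 5.899213 rad
V = θ·R_c·A = 5.899213·13.2332·303.2500 = 23673.295 mm³

Volume = 23673.295 mm³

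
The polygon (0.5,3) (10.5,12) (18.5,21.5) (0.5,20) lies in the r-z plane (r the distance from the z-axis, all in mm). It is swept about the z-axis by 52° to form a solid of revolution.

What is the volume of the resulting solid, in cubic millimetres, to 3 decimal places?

Profile (r,z), 4 vertices: (0.5,3) (10.5,12) (18.5,21.5) (0.5,20)
edge 0: (0.5,3)→(10.5,12)  cross = 0.5·12 − 10.5·3 = -25.5000; (r_i+r_j)·cross = 11·-25.5000 = -280.5000
edge 1: (10.5,12)→(18.5,21.5)  cross = 10.5·21.5 − 18.5·12 = 3.7500; (r_i+r_j)·cross = 29·3.7500 = 108.7500
edge 2: (18.5,21.5)→(0.5,20)  cross = 18.5·20 − 0.5·21.5 = 359.2500; (r_i+r_j)·cross = 19·359.2500 = 6825.7500
edge 3: (0.5,20)→(0.5,3)  cross = 0.5·3 − 0.5·20 = -8.5000; (r_i+r_j)·cross = 1·-8.5000 = -8.5000
Σcross = 329.0000 → A = |Σcross|/2 = 164.5000 mm²
Σ(r_i+r_j)·cross = 6645.5000 → first moment M = |Σ|/6 = 1107.5833
R_c = M/A = 1107.5833/164.5000 = 6.7330 mm
θ = 52° = 0.907571 rad
V = θ·R_c·A = 0.907571·6.7330·164.5000 = 1005.211 mm³

Volume = 1005.211 mm³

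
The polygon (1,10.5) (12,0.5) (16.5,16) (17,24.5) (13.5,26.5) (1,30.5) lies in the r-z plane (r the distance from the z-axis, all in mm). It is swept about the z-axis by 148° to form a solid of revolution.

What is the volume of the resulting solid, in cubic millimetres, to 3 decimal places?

Volume = 7419.595 mm³

Profile (r,z), 6 vertices: (1,10.5) (12,0.5) (16.5,16) (17,24.5) (13.5,26.5) (1,30.5)
edge 0: (1,10.5)→(12,0.5)  cross = 1·0.5 − 12·10.5 = -125.5000; (r_i+r_j)·cross = 13·-125.5000 = -1631.5000
edge 1: (12,0.5)→(16.5,16)  cross = 12·16 − 16.5·0.5 = 183.7500; (r_i+r_j)·cross = 28.5·183.7500 = 5236.8750
edge 2: (16.5,16)→(17,24.5)  cross = 16.5·24.5 − 17·16 = 132.2500; (r_i+r_j)·cross = 33.5·132.2500 = 4430.3750
edge 3: (17,24.5)→(13.5,26.5)  cross = 17·26.5 − 13.5·24.5 = 119.7500; (r_i+r_j)·cross = 30.5·119.7500 = 3652.3750
edge 4: (13.5,26.5)→(1,30.5)  cross = 13.5·30.5 − 1·26.5 = 385.2500; (r_i+r_j)·cross = 14.5·385.2500 = 5586.1250
edge 5: (1,30.5)→(1,10.5)  cross = 1·10.5 − 1·30.5 = -20.0000; (r_i+r_j)·cross = 2·-20.0000 = -40.0000
Σcross = 675.5000 → A = |Σcross|/2 = 337.7500 mm²
Σ(r_i+r_j)·cross = 17234.2500 → first moment M = |Σ|/6 = 2872.3750
R_c = M/A = 2872.3750/337.7500 = 8.5044 mm
θ = 148° = 2.583087 rad
V = θ·R_c·A = 2.583087·8.5044·337.7500 = 7419.595 mm³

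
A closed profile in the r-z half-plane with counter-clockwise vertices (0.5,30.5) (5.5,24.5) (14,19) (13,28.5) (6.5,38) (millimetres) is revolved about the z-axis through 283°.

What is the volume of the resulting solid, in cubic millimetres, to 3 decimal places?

Profile (r,z), 5 vertices: (0.5,30.5) (5.5,24.5) (14,19) (13,28.5) (6.5,38)
edge 0: (0.5,30.5)→(5.5,24.5)  cross = 0.5·24.5 − 5.5·30.5 = -155.5000; (r_i+r_j)·cross = 6·-155.5000 = -933.0000
edge 1: (5.5,24.5)→(14,19)  cross = 5.5·19 − 14·24.5 = -238.5000; (r_i+r_j)·cross = 19.5·-238.5000 = -4650.7500
edge 2: (14,19)→(13,28.5)  cross = 14·28.5 − 13·19 = 152.0000; (r_i+r_j)·cross = 27·152.0000 = 4104.0000
edge 3: (13,28.5)→(6.5,38)  cross = 13·38 − 6.5·28.5 = 308.7500; (r_i+r_j)·cross = 19.5·308.7500 = 6020.6250
edge 4: (6.5,38)→(0.5,30.5)  cross = 6.5·30.5 − 0.5·38 = 179.2500; (r_i+r_j)·cross = 7·179.2500 = 1254.7500
Σcross = 246.0000 → A = |Σcross|/2 = 123.0000 mm²
Σ(r_i+r_j)·cross = 5795.6250 → first moment M = |Σ|/6 = 965.9375
R_c = M/A = 965.9375/123.0000 = 7.8532 mm
θ = 283° = 4.939282 rad
V = θ·R_c·A = 4.939282·7.8532·123.0000 = 4771.037 mm³

Volume = 4771.037 mm³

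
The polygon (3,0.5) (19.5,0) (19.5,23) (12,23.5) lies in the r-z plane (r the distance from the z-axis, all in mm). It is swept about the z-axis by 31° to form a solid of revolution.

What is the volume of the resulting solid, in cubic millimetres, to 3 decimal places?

Volume = 1987.961 mm³

Profile (r,z), 4 vertices: (3,0.5) (19.5,0) (19.5,23) (12,23.5)
edge 0: (3,0.5)→(19.5,0)  cross = 3·0 − 19.5·0.5 = -9.7500; (r_i+r_j)·cross = 22.5·-9.7500 = -219.3750
edge 1: (19.5,0)→(19.5,23)  cross = 19.5·23 − 19.5·0 = 448.5000; (r_i+r_j)·cross = 39·448.5000 = 17491.5000
edge 2: (19.5,23)→(12,23.5)  cross = 19.5·23.5 − 12·23 = 182.2500; (r_i+r_j)·cross = 31.5·182.2500 = 5740.8750
edge 3: (12,23.5)→(3,0.5)  cross = 12·0.5 − 3·23.5 = -64.5000; (r_i+r_j)·cross = 15·-64.5000 = -967.5000
Σcross = 556.5000 → A = |Σcross|/2 = 278.2500 mm²
Σ(r_i+r_j)·cross = 22045.5000 → first moment M = |Σ|/6 = 3674.2500
R_c = M/A = 3674.2500/278.2500 = 13.2049 mm
θ = 31° = 0.541052 rad
V = θ·R_c·A = 0.541052·13.2049·278.2500 = 1987.961 mm³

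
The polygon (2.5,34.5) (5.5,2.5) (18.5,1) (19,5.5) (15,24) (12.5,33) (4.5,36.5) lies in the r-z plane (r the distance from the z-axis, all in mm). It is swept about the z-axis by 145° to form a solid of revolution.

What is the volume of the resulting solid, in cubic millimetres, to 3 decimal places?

Profile (r,z), 7 vertices: (2.5,34.5) (5.5,2.5) (18.5,1) (19,5.5) (15,24) (12.5,33) (4.5,36.5)
edge 0: (2.5,34.5)→(5.5,2.5)  cross = 2.5·2.5 − 5.5·34.5 = -183.5000; (r_i+r_j)·cross = 8·-183.5000 = -1468.0000
edge 1: (5.5,2.5)→(18.5,1)  cross = 5.5·1 − 18.5·2.5 = -40.7500; (r_i+r_j)·cross = 24·-40.7500 = -978.0000
edge 2: (18.5,1)→(19,5.5)  cross = 18.5·5.5 − 19·1 = 82.7500; (r_i+r_j)·cross = 37.5·82.7500 = 3103.1250
edge 3: (19,5.5)→(15,24)  cross = 19·24 − 15·5.5 = 373.5000; (r_i+r_j)·cross = 34·373.5000 = 12699.0000
edge 4: (15,24)→(12.5,33)  cross = 15·33 − 12.5·24 = 195.0000; (r_i+r_j)·cross = 27.5·195.0000 = 5362.5000
edge 5: (12.5,33)→(4.5,36.5)  cross = 12.5·36.5 − 4.5·33 = 307.7500; (r_i+r_j)·cross = 17·307.7500 = 5231.7500
edge 6: (4.5,36.5)→(2.5,34.5)  cross = 4.5·34.5 − 2.5·36.5 = 64.0000; (r_i+r_j)·cross = 7·64.0000 = 448.0000
Σcross = 798.7500 → A = |Σcross|/2 = 399.3750 mm²
Σ(r_i+r_j)·cross = 24398.3750 → first moment M = |Σ|/6 = 4066.3958
R_c = M/A = 4066.3958/399.3750 = 10.1819 mm
θ = 145° = 2.530727 rad
V = θ·R_c·A = 2.530727·10.1819·399.3750 = 10290.939 mm³

Volume = 10290.939 mm³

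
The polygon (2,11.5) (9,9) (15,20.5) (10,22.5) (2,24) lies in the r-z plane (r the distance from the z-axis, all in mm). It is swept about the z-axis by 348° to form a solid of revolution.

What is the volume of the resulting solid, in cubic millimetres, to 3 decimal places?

Profile (r,z), 5 vertices: (2,11.5) (9,9) (15,20.5) (10,22.5) (2,24)
edge 0: (2,11.5)→(9,9)  cross = 2·9 − 9·11.5 = -85.5000; (r_i+r_j)·cross = 11·-85.5000 = -940.5000
edge 1: (9,9)→(15,20.5)  cross = 9·20.5 − 15·9 = 49.5000; (r_i+r_j)·cross = 24·49.5000 = 1188.0000
edge 2: (15,20.5)→(10,22.5)  cross = 15·22.5 − 10·20.5 = 132.5000; (r_i+r_j)·cross = 25·132.5000 = 3312.5000
edge 3: (10,22.5)→(2,24)  cross = 10·24 − 2·22.5 = 195.0000; (r_i+r_j)·cross = 12·195.0000 = 2340.0000
edge 4: (2,24)→(2,11.5)  cross = 2·11.5 − 2·24 = -25.0000; (r_i+r_j)·cross = 4·-25.0000 = -100.0000
Σcross = 266.5000 → A = |Σcross|/2 = 133.2500 mm²
Σ(r_i+r_j)·cross = 5800.0000 → first moment M = |Σ|/6 = 966.6667
R_c = M/A = 966.6667/133.2500 = 7.2545 mm
θ = 348° = 6.073746 rad
V = θ·R_c·A = 6.073746·7.2545·133.2500 = 5871.288 mm³

Volume = 5871.288 mm³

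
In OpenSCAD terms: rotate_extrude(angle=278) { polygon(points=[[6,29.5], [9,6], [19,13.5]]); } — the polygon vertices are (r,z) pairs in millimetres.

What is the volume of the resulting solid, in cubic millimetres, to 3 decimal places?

Profile (r,z), 3 vertices: (6,29.5) (9,6) (19,13.5)
edge 0: (6,29.5)→(9,6)  cross = 6·6 − 9·29.5 = -229.5000; (r_i+r_j)·cross = 15·-229.5000 = -3442.5000
edge 1: (9,6)→(19,13.5)  cross = 9·13.5 − 19·6 = 7.5000; (r_i+r_j)·cross = 28·7.5000 = 210.0000
edge 2: (19,13.5)→(6,29.5)  cross = 19·29.5 − 6·13.5 = 479.5000; (r_i+r_j)·cross = 25·479.5000 = 11987.5000
Σcross = 257.5000 → A = |Σcross|/2 = 128.7500 mm²
Σ(r_i+r_j)·cross = 8755.0000 → first moment M = |Σ|/6 = 1459.1667
R_c = M/A = 1459.1667/128.7500 = 11.3333 mm
θ = 278° = 4.852015 rad
V = θ·R_c·A = 4.852015·11.3333·128.7500 = 7079.899 mm³

Volume = 7079.899 mm³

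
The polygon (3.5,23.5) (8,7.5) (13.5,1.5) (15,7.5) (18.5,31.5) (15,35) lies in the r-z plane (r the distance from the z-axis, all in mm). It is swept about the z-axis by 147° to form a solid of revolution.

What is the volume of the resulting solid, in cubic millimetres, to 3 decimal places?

Volume = 8450.985 mm³

Profile (r,z), 6 vertices: (3.5,23.5) (8,7.5) (13.5,1.5) (15,7.5) (18.5,31.5) (15,35)
edge 0: (3.5,23.5)→(8,7.5)  cross = 3.5·7.5 − 8·23.5 = -161.7500; (r_i+r_j)·cross = 11.5·-161.7500 = -1860.1250
edge 1: (8,7.5)→(13.5,1.5)  cross = 8·1.5 − 13.5·7.5 = -89.2500; (r_i+r_j)·cross = 21.5·-89.2500 = -1918.8750
edge 2: (13.5,1.5)→(15,7.5)  cross = 13.5·7.5 − 15·1.5 = 78.7500; (r_i+r_j)·cross = 28.5·78.7500 = 2244.3750
edge 3: (15,7.5)→(18.5,31.5)  cross = 15·31.5 − 18.5·7.5 = 333.7500; (r_i+r_j)·cross = 33.5·333.7500 = 11180.6250
edge 4: (18.5,31.5)→(15,35)  cross = 18.5·35 − 15·31.5 = 175.0000; (r_i+r_j)·cross = 33.5·175.0000 = 5862.5000
edge 5: (15,35)→(3.5,23.5)  cross = 15·23.5 − 3.5·35 = 230.0000; (r_i+r_j)·cross = 18.5·230.0000 = 4255.0000
Σcross = 566.5000 → A = |Σcross|/2 = 283.2500 mm²
Σ(r_i+r_j)·cross = 19763.5000 → first moment M = |Σ|/6 = 3293.9167
R_c = M/A = 3293.9167/283.2500 = 11.6290 mm
θ = 147° = 2.565634 rad
V = θ·R_c·A = 2.565634·11.6290·283.2500 = 8450.985 mm³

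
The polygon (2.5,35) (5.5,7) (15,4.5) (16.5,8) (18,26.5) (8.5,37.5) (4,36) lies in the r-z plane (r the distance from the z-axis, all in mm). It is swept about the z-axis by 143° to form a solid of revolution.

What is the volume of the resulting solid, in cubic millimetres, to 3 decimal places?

Volume = 9445.226 mm³

Profile (r,z), 7 vertices: (2.5,35) (5.5,7) (15,4.5) (16.5,8) (18,26.5) (8.5,37.5) (4,36)
edge 0: (2.5,35)→(5.5,7)  cross = 2.5·7 − 5.5·35 = -175.0000; (r_i+r_j)·cross = 8·-175.0000 = -1400.0000
edge 1: (5.5,7)→(15,4.5)  cross = 5.5·4.5 − 15·7 = -80.2500; (r_i+r_j)·cross = 20.5·-80.2500 = -1645.1250
edge 2: (15,4.5)→(16.5,8)  cross = 15·8 − 16.5·4.5 = 45.7500; (r_i+r_j)·cross = 31.5·45.7500 = 1441.1250
edge 3: (16.5,8)→(18,26.5)  cross = 16.5·26.5 − 18·8 = 293.2500; (r_i+r_j)·cross = 34.5·293.2500 = 10117.1250
edge 4: (18,26.5)→(8.5,37.5)  cross = 18·37.5 − 8.5·26.5 = 449.7500; (r_i+r_j)·cross = 26.5·449.7500 = 11918.3750
edge 5: (8.5,37.5)→(4,36)  cross = 8.5·36 − 4·37.5 = 156.0000; (r_i+r_j)·cross = 12.5·156.0000 = 1950.0000
edge 6: (4,36)→(2.5,35)  cross = 4·35 − 2.5·36 = 50.0000; (r_i+r_j)·cross = 6.5·50.0000 = 325.0000
Σcross = 739.5000 → A = |Σcross|/2 = 369.7500 mm²
Σ(r_i+r_j)·cross = 22706.5000 → first moment M = |Σ|/6 = 3784.4167
R_c = M/A = 3784.4167/369.7500 = 10.2351 mm
θ = 143° = 2.495821 rad
V = θ·R_c·A = 2.495821·10.2351·369.7500 = 9445.226 mm³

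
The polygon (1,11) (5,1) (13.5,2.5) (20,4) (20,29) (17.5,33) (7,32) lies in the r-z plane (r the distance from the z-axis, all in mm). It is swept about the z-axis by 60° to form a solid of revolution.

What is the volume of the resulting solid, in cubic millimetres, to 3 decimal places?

Volume = 5922.033 mm³

Profile (r,z), 7 vertices: (1,11) (5,1) (13.5,2.5) (20,4) (20,29) (17.5,33) (7,32)
edge 0: (1,11)→(5,1)  cross = 1·1 − 5·11 = -54.0000; (r_i+r_j)·cross = 6·-54.0000 = -324.0000
edge 1: (5,1)→(13.5,2.5)  cross = 5·2.5 − 13.5·1 = -1.0000; (r_i+r_j)·cross = 18.5·-1.0000 = -18.5000
edge 2: (13.5,2.5)→(20,4)  cross = 13.5·4 − 20·2.5 = 4.0000; (r_i+r_j)·cross = 33.5·4.0000 = 134.0000
edge 3: (20,4)→(20,29)  cross = 20·29 − 20·4 = 500.0000; (r_i+r_j)·cross = 40·500.0000 = 20000.0000
edge 4: (20,29)→(17.5,33)  cross = 20·33 − 17.5·29 = 152.5000; (r_i+r_j)·cross = 37.5·152.5000 = 5718.7500
edge 5: (17.5,33)→(7,32)  cross = 17.5·32 − 7·33 = 329.0000; (r_i+r_j)·cross = 24.5·329.0000 = 8060.5000
edge 6: (7,32)→(1,11)  cross = 7·11 − 1·32 = 45.0000; (r_i+r_j)·cross = 8·45.0000 = 360.0000
Σcross = 975.5000 → A = |Σcross|/2 = 487.7500 mm²
Σ(r_i+r_j)·cross = 33930.7500 → first moment M = |Σ|/6 = 5655.1250
R_c = M/A = 5655.1250/487.7500 = 11.5943 mm
θ = 60° = 1.047198 rad
V = θ·R_c·A = 1.047198·11.5943·487.7500 = 5922.033 mm³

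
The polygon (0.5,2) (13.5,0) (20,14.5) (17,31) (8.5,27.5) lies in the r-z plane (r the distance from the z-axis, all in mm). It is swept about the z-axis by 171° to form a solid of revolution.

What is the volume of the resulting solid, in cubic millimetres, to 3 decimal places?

Volume = 12550.064 mm³

Profile (r,z), 5 vertices: (0.5,2) (13.5,0) (20,14.5) (17,31) (8.5,27.5)
edge 0: (0.5,2)→(13.5,0)  cross = 0.5·0 − 13.5·2 = -27.0000; (r_i+r_j)·cross = 14·-27.0000 = -378.0000
edge 1: (13.5,0)→(20,14.5)  cross = 13.5·14.5 − 20·0 = 195.7500; (r_i+r_j)·cross = 33.5·195.7500 = 6557.6250
edge 2: (20,14.5)→(17,31)  cross = 20·31 − 17·14.5 = 373.5000; (r_i+r_j)·cross = 37·373.5000 = 13819.5000
edge 3: (17,31)→(8.5,27.5)  cross = 17·27.5 − 8.5·31 = 204.0000; (r_i+r_j)·cross = 25.5·204.0000 = 5202.0000
edge 4: (8.5,27.5)→(0.5,2)  cross = 8.5·2 − 0.5·27.5 = 3.2500; (r_i+r_j)·cross = 9·3.2500 = 29.2500
Σcross = 749.5000 → A = |Σcross|/2 = 374.7500 mm²
Σ(r_i+r_j)·cross = 25230.3750 → first moment M = |Σ|/6 = 4205.0625
R_c = M/A = 4205.0625/374.7500 = 11.2210 mm
θ = 171° = 2.984513 rad
V = θ·R_c·A = 2.984513·11.2210·374.7500 = 12550.064 mm³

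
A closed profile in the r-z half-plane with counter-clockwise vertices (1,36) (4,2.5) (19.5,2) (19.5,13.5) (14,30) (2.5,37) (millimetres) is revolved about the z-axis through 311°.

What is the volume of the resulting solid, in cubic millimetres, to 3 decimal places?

Profile (r,z), 6 vertices: (1,36) (4,2.5) (19.5,2) (19.5,13.5) (14,30) (2.5,37)
edge 0: (1,36)→(4,2.5)  cross = 1·2.5 − 4·36 = -141.5000; (r_i+r_j)·cross = 5·-141.5000 = -707.5000
edge 1: (4,2.5)→(19.5,2)  cross = 4·2 − 19.5·2.5 = -40.7500; (r_i+r_j)·cross = 23.5·-40.7500 = -957.6250
edge 2: (19.5,2)→(19.5,13.5)  cross = 19.5·13.5 − 19.5·2 = 224.2500; (r_i+r_j)·cross = 39·224.2500 = 8745.7500
edge 3: (19.5,13.5)→(14,30)  cross = 19.5·30 − 14·13.5 = 396.0000; (r_i+r_j)·cross = 33.5·396.0000 = 13266.0000
edge 4: (14,30)→(2.5,37)  cross = 14·37 − 2.5·30 = 443.0000; (r_i+r_j)·cross = 16.5·443.0000 = 7309.5000
edge 5: (2.5,37)→(1,36)  cross = 2.5·36 − 1·37 = 53.0000; (r_i+r_j)·cross = 3.5·53.0000 = 185.5000
Σcross = 934.0000 → A = |Σcross|/2 = 467.0000 mm²
Σ(r_i+r_j)·cross = 27841.6250 → first moment M = |Σ|/6 = 4640.2708
R_c = M/A = 4640.2708/467.0000 = 9.9363 mm
θ = 311° = 5.427974 rad
V = θ·R_c·A = 5.427974·9.9363·467.0000 = 25187.269 mm³

Volume = 25187.269 mm³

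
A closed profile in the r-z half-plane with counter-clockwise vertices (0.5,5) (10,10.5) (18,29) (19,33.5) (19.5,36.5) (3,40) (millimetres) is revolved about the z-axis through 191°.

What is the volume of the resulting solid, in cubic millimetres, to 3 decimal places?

Profile (r,z), 6 vertices: (0.5,5) (10,10.5) (18,29) (19,33.5) (19.5,36.5) (3,40)
edge 0: (0.5,5)→(10,10.5)  cross = 0.5·10.5 − 10·5 = -44.7500; (r_i+r_j)·cross = 10.5·-44.7500 = -469.8750
edge 1: (10,10.5)→(18,29)  cross = 10·29 − 18·10.5 = 101.0000; (r_i+r_j)·cross = 28·101.0000 = 2828.0000
edge 2: (18,29)→(19,33.5)  cross = 18·33.5 − 19·29 = 52.0000; (r_i+r_j)·cross = 37·52.0000 = 1924.0000
edge 3: (19,33.5)→(19.5,36.5)  cross = 19·36.5 − 19.5·33.5 = 40.2500; (r_i+r_j)·cross = 38.5·40.2500 = 1549.6250
edge 4: (19.5,36.5)→(3,40)  cross = 19.5·40 − 3·36.5 = 670.5000; (r_i+r_j)·cross = 22.5·670.5000 = 15086.2500
edge 5: (3,40)→(0.5,5)  cross = 3·5 − 0.5·40 = -5.0000; (r_i+r_j)·cross = 3.5·-5.0000 = -17.5000
Σcross = 814.0000 → A = |Σcross|/2 = 407.0000 mm²
Σ(r_i+r_j)·cross = 20900.5000 → first moment M = |Σ|/6 = 3483.4167
R_c = M/A = 3483.4167/407.0000 = 8.5588 mm
θ = 191° = 3.333579 rad
V = θ·R_c·A = 3.333579·8.5588·407.0000 = 11612.244 mm³

Volume = 11612.244 mm³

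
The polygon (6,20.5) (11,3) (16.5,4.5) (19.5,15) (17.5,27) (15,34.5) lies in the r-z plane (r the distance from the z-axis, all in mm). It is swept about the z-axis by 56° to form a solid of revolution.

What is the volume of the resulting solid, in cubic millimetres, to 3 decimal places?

Volume = 3349.394 mm³

Profile (r,z), 6 vertices: (6,20.5) (11,3) (16.5,4.5) (19.5,15) (17.5,27) (15,34.5)
edge 0: (6,20.5)→(11,3)  cross = 6·3 − 11·20.5 = -207.5000; (r_i+r_j)·cross = 17·-207.5000 = -3527.5000
edge 1: (11,3)→(16.5,4.5)  cross = 11·4.5 − 16.5·3 = 0.0000; (r_i+r_j)·cross = 27.5·0.0000 = 0.0000
edge 2: (16.5,4.5)→(19.5,15)  cross = 16.5·15 − 19.5·4.5 = 159.7500; (r_i+r_j)·cross = 36·159.7500 = 5751.0000
edge 3: (19.5,15)→(17.5,27)  cross = 19.5·27 − 17.5·15 = 264.0000; (r_i+r_j)·cross = 37·264.0000 = 9768.0000
edge 4: (17.5,27)→(15,34.5)  cross = 17.5·34.5 − 15·27 = 198.7500; (r_i+r_j)·cross = 32.5·198.7500 = 6459.3750
edge 5: (15,34.5)→(6,20.5)  cross = 15·20.5 − 6·34.5 = 100.5000; (r_i+r_j)·cross = 21·100.5000 = 2110.5000
Σcross = 515.5000 → A = |Σcross|/2 = 257.7500 mm²
Σ(r_i+r_j)·cross = 20561.3750 → first moment M = |Σ|/6 = 3426.8958
R_c = M/A = 3426.8958/257.7500 = 13.2954 mm
θ = 56° = 0.977384 rad
V = θ·R_c·A = 0.977384·13.2954·257.7500 = 3349.394 mm³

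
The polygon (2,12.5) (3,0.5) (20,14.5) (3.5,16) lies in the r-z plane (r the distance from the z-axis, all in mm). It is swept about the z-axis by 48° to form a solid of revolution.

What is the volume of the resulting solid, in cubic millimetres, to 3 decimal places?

Profile (r,z), 4 vertices: (2,12.5) (3,0.5) (20,14.5) (3.5,16)
edge 0: (2,12.5)→(3,0.5)  cross = 2·0.5 − 3·12.5 = -36.5000; (r_i+r_j)·cross = 5·-36.5000 = -182.5000
edge 1: (3,0.5)→(20,14.5)  cross = 3·14.5 − 20·0.5 = 33.5000; (r_i+r_j)·cross = 23·33.5000 = 770.5000
edge 2: (20,14.5)→(3.5,16)  cross = 20·16 − 3.5·14.5 = 269.2500; (r_i+r_j)·cross = 23.5·269.2500 = 6327.3750
edge 3: (3.5,16)→(2,12.5)  cross = 3.5·12.5 − 2·16 = 11.7500; (r_i+r_j)·cross = 5.5·11.7500 = 64.6250
Σcross = 278.0000 → A = |Σcross|/2 = 139.0000 mm²
Σ(r_i+r_j)·cross = 6980.0000 → first moment M = |Σ|/6 = 1163.3333
R_c = M/A = 1163.3333/139.0000 = 8.3693 mm
θ = 48° = 0.837758 rad
V = θ·R_c·A = 0.837758·8.3693·139.0000 = 974.592 mm³

Volume = 974.592 mm³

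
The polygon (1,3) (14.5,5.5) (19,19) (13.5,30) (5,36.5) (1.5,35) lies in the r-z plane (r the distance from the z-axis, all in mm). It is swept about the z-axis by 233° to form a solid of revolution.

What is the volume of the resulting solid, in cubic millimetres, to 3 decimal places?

Profile (r,z), 6 vertices: (1,3) (14.5,5.5) (19,19) (13.5,30) (5,36.5) (1.5,35)
edge 0: (1,3)→(14.5,5.5)  cross = 1·5.5 − 14.5·3 = -38.0000; (r_i+r_j)·cross = 15.5·-38.0000 = -589.0000
edge 1: (14.5,5.5)→(19,19)  cross = 14.5·19 − 19·5.5 = 171.0000; (r_i+r_j)·cross = 33.5·171.0000 = 5728.5000
edge 2: (19,19)→(13.5,30)  cross = 19·30 − 13.5·19 = 313.5000; (r_i+r_j)·cross = 32.5·313.5000 = 10188.7500
edge 3: (13.5,30)→(5,36.5)  cross = 13.5·36.5 − 5·30 = 342.7500; (r_i+r_j)·cross = 18.5·342.7500 = 6340.8750
edge 4: (5,36.5)→(1.5,35)  cross = 5·35 − 1.5·36.5 = 120.2500; (r_i+r_j)·cross = 6.5·120.2500 = 781.6250
edge 5: (1.5,35)→(1,3)  cross = 1.5·3 − 1·35 = -30.5000; (r_i+r_j)·cross = 2.5·-30.5000 = -76.2500
Σcross = 879.0000 → A = |Σcross|/2 = 439.5000 mm²
Σ(r_i+r_j)·cross = 22374.5000 → first moment M = |Σ|/6 = 3729.0833
R_c = M/A = 3729.0833/439.5000 = 8.4848 mm
θ = 233° = 4.066617 rad
V = θ·R_c·A = 4.066617·8.4848·439.5000 = 15164.754 mm³

Volume = 15164.754 mm³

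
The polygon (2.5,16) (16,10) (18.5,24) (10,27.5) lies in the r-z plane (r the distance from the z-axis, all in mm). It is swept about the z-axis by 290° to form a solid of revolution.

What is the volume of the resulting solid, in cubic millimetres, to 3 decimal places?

Volume = 9610.016 mm³

Profile (r,z), 4 vertices: (2.5,16) (16,10) (18.5,24) (10,27.5)
edge 0: (2.5,16)→(16,10)  cross = 2.5·10 − 16·16 = -231.0000; (r_i+r_j)·cross = 18.5·-231.0000 = -4273.5000
edge 1: (16,10)→(18.5,24)  cross = 16·24 − 18.5·10 = 199.0000; (r_i+r_j)·cross = 34.5·199.0000 = 6865.5000
edge 2: (18.5,24)→(10,27.5)  cross = 18.5·27.5 − 10·24 = 268.7500; (r_i+r_j)·cross = 28.5·268.7500 = 7659.3750
edge 3: (10,27.5)→(2.5,16)  cross = 10·16 − 2.5·27.5 = 91.2500; (r_i+r_j)·cross = 12.5·91.2500 = 1140.6250
Σcross = 328.0000 → A = |Σcross|/2 = 164.0000 mm²
Σ(r_i+r_j)·cross = 11392.0000 → first moment M = |Σ|/6 = 1898.6667
R_c = M/A = 1898.6667/164.0000 = 11.5772 mm
θ = 290° = 5.061455 rad
V = θ·R_c·A = 5.061455·11.5772·164.0000 = 9610.016 mm³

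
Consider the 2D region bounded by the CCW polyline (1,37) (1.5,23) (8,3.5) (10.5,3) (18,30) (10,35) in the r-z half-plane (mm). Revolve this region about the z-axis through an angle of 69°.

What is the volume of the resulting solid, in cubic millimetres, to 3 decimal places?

Profile (r,z), 6 vertices: (1,37) (1.5,23) (8,3.5) (10.5,3) (18,30) (10,35)
edge 0: (1,37)→(1.5,23)  cross = 1·23 − 1.5·37 = -32.5000; (r_i+r_j)·cross = 2.5·-32.5000 = -81.2500
edge 1: (1.5,23)→(8,3.5)  cross = 1.5·3.5 − 8·23 = -178.7500; (r_i+r_j)·cross = 9.5·-178.7500 = -1698.1250
edge 2: (8,3.5)→(10.5,3)  cross = 8·3 − 10.5·3.5 = -12.7500; (r_i+r_j)·cross = 18.5·-12.7500 = -235.8750
edge 3: (10.5,3)→(18,30)  cross = 10.5·30 − 18·3 = 261.0000; (r_i+r_j)·cross = 28.5·261.0000 = 7438.5000
edge 4: (18,30)→(10,35)  cross = 18·35 − 10·30 = 330.0000; (r_i+r_j)·cross = 28·330.0000 = 9240.0000
edge 5: (10,35)→(1,37)  cross = 10·37 − 1·35 = 335.0000; (r_i+r_j)·cross = 11·335.0000 = 3685.0000
Σcross = 702.0000 → A = |Σcross|/2 = 351.0000 mm²
Σ(r_i+r_j)·cross = 18348.2500 → first moment M = |Σ|/6 = 3058.0417
R_c = M/A = 3058.0417/351.0000 = 8.7124 mm
θ = 69° = 1.204277 rad
V = θ·R_c·A = 1.204277·8.7124·351.0000 = 3682.730 mm³

Volume = 3682.730 mm³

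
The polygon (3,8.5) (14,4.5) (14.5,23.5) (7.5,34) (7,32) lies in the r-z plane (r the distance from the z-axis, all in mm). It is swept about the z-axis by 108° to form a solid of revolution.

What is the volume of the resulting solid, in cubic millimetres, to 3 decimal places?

Volume = 3881.713 mm³

Profile (r,z), 5 vertices: (3,8.5) (14,4.5) (14.5,23.5) (7.5,34) (7,32)
edge 0: (3,8.5)→(14,4.5)  cross = 3·4.5 − 14·8.5 = -105.5000; (r_i+r_j)·cross = 17·-105.5000 = -1793.5000
edge 1: (14,4.5)→(14.5,23.5)  cross = 14·23.5 − 14.5·4.5 = 263.7500; (r_i+r_j)·cross = 28.5·263.7500 = 7516.8750
edge 2: (14.5,23.5)→(7.5,34)  cross = 14.5·34 − 7.5·23.5 = 316.7500; (r_i+r_j)·cross = 22·316.7500 = 6968.5000
edge 3: (7.5,34)→(7,32)  cross = 7.5·32 − 7·34 = 2.0000; (r_i+r_j)·cross = 14.5·2.0000 = 29.0000
edge 4: (7,32)→(3,8.5)  cross = 7·8.5 − 3·32 = -36.5000; (r_i+r_j)·cross = 10·-36.5000 = -365.0000
Σcross = 440.5000 → A = |Σcross|/2 = 220.2500 mm²
Σ(r_i+r_j)·cross = 12355.8750 → first moment M = |Σ|/6 = 2059.3125
R_c = M/A = 2059.3125/220.2500 = 9.3499 mm
θ = 108° = 1.884956 rad
V = θ·R_c·A = 1.884956·9.3499·220.2500 = 3881.713 mm³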